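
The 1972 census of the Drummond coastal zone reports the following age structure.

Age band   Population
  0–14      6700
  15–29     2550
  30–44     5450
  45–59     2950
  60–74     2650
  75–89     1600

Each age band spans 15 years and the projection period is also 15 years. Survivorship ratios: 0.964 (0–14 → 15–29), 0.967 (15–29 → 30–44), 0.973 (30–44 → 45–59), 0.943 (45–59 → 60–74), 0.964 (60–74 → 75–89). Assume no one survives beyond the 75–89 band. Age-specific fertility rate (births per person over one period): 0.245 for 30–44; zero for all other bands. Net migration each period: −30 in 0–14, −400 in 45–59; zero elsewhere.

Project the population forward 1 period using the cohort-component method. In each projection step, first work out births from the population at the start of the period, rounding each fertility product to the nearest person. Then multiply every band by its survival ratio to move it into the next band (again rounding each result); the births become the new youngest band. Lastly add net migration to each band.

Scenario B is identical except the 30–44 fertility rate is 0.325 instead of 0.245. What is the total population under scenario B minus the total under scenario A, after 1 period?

After projecting period 1:
Births: 5450 × 0.245 = 1335
15–29: 6700 × 0.964 = 6459
30–44: 2550 × 0.967 = 2466
45–59: 5450 × 0.973 = 5303
60–74: 2950 × 0.943 = 2782
75–89: 2650 × 0.964 = 2555
Net migration: 0–14 − 30 → 1305; 45–59 − 400 → 4903
End of period: [1305, 6459, 2466, 4903, 2782, 2555]
Scenario A total after 1 period: 20470
Scenario B projection —
After projecting period 1:
Births: 5450 × 0.325 = 1771
15–29: 6700 × 0.964 = 6459
30–44: 2550 × 0.967 = 2466
45–59: 5450 × 0.973 = 5303
60–74: 2950 × 0.943 = 2782
75–89: 2650 × 0.964 = 2555
Net migration: 0–14 − 30 → 1741; 45–59 − 400 → 4903
End of period: [1741, 6459, 2466, 4903, 2782, 2555]
Scenario B total after 1 period: 20906
Difference B − A = 20906 − 20470 = 436

436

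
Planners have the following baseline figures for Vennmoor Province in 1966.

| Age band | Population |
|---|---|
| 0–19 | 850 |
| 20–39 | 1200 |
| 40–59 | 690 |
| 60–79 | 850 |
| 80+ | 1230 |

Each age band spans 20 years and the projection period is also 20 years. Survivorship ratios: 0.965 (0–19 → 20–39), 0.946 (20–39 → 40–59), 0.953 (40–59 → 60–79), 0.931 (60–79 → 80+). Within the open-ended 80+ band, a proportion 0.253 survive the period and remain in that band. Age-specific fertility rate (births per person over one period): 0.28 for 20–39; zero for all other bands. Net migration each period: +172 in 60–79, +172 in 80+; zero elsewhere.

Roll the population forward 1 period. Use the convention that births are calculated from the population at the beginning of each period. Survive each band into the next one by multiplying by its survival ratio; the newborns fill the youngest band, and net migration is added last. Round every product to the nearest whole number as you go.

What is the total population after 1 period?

— Period 1 —
Births: 1200 * 0.28 = 336
20–39: 850 * 0.965 = 820
40–59: 1200 * 0.946 = 1135
60–79: 690 * 0.953 = 658
80+: 850 * 0.931 + 1230 * 0.253 = 791 + 311 = 1102
Net migration: 60–79 + 172 → 830; 80+ + 172 → 1274
→ [336, 820, 1135, 830, 1274]
Total after period 1: 336 + 820 + 1135 + 830 + 1274 = 4395

4395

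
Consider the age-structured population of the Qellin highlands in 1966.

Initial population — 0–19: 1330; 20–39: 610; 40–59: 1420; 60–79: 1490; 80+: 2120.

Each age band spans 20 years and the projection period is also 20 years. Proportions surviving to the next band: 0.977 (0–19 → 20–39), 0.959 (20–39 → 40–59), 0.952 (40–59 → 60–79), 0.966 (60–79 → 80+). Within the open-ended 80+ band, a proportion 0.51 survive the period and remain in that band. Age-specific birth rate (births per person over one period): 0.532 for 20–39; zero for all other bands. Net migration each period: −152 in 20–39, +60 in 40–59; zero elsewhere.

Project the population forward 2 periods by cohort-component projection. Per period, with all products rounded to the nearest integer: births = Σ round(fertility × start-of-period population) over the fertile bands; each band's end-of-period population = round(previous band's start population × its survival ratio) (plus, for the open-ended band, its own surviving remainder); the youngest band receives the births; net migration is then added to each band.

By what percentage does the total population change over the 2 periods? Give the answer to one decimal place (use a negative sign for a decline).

-26.2

(Bands numbered youngest = 1 to oldest = 5.)
— Period 1 —
Births: 610 × 0.532 = 325
Band 2: 1330 × 0.977 = 1299
Band 3: 610 × 0.959 = 585
Band 4: 1420 × 0.952 = 1352
Band 5: 1490 × 0.966 + 2120 × 0.51 = 1439 + 1081 = 2520
Net migration: Band 2 − 152 → 1147; Band 3 + 60 → 645
Giving 325 / 1147 / 645 / 1352 / 2520.
— Period 2 —
Births: 1147 × 0.532 = 610
Band 2: 325 × 0.977 = 318
Band 3: 1147 × 0.959 = 1100
Band 4: 645 × 0.952 = 614
Band 5: 1352 × 0.966 + 2520 × 0.51 = 1306 + 1285 = 2591
Net migration: Band 2 − 152 → 166; Band 3 + 60 → 1160
Giving 610 / 166 / 1160 / 614 / 2591.
Total: 6970 → 5141; change = -1829; percentage change = -26.2%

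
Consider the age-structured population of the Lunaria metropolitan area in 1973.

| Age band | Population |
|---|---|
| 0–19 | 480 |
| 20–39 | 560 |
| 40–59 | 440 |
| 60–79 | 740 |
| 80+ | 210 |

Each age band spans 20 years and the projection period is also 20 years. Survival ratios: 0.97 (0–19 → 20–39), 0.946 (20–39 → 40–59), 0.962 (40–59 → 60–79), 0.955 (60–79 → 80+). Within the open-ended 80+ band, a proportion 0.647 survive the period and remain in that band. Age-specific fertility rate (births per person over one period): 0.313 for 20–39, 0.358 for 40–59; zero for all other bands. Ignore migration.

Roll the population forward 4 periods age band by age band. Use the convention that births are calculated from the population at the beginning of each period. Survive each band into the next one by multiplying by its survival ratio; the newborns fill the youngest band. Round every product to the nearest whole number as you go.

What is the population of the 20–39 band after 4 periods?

Numbering the bands 1..5 from youngest to oldest:
— Period 1 —
Births: 560 × 0.313 = 175  |  440 × 0.358 = 158 → 333
Band 2: 480 × 0.97 = 466
Band 3: 560 × 0.946 = 530
Band 4: 440 × 0.962 = 423
Band 5: 740 × 0.955 + 210 × 0.647 = 707 + 136 = 843
End of period: [333, 466, 530, 423, 843]
— Period 2 —
Births: 466 × 0.313 = 146  |  530 × 0.358 = 190 → 336
Band 2: 333 × 0.97 = 323
Band 3: 466 × 0.946 = 441
Band 4: 530 × 0.962 = 510
Band 5: 423 × 0.955 + 843 × 0.647 = 404 + 545 = 949
End of period: [336, 323, 441, 510, 949]
— Period 3 —
Births: 323 × 0.313 = 101  |  441 × 0.358 = 158 → 259
Band 2: 336 × 0.97 = 326
Band 3: 323 × 0.946 = 306
Band 4: 441 × 0.962 = 424
Band 5: 510 × 0.955 + 949 × 0.647 = 487 + 614 = 1101
End of period: [259, 326, 306, 424, 1101]
— Period 4 —
Births: 326 × 0.313 = 102  |  306 × 0.358 = 110 → 212
Band 2: 259 × 0.97 = 251
Band 3: 326 × 0.946 = 308
Band 4: 306 × 0.962 = 294
Band 5: 424 × 0.955 + 1101 × 0.647 = 405 + 712 = 1117
End of period: [212, 251, 308, 294, 1117]

251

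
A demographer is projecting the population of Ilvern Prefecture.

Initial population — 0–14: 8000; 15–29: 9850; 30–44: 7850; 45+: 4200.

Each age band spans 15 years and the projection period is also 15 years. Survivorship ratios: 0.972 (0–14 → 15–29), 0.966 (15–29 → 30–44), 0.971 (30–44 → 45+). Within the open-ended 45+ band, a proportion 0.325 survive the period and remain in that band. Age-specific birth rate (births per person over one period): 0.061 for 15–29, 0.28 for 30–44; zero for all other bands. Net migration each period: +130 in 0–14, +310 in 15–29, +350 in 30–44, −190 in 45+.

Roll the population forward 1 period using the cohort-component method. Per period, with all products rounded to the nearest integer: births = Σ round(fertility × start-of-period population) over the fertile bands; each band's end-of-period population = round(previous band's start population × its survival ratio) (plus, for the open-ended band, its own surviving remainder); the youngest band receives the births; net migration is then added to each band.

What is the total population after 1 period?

[period 1]
Births: 9850 × 0.061 = 601  |  7850 × 0.28 = 2198 → 2799
15–29: 8000 × 0.972 = 7776
30–44: 9850 × 0.966 = 9515
45+: 7850 × 0.971 + 4200 × 0.325 = 7622 + 1365 = 8987
Net migration: 0–14 + 130 → 2929; 15–29 + 310 → 8086; 30–44 + 350 → 9865; 45+ − 190 → 8797
End of period: [2929, 8086, 9865, 8797]
Total after period 1: 2929 + 8086 + 9865 + 8797 = 29677

29677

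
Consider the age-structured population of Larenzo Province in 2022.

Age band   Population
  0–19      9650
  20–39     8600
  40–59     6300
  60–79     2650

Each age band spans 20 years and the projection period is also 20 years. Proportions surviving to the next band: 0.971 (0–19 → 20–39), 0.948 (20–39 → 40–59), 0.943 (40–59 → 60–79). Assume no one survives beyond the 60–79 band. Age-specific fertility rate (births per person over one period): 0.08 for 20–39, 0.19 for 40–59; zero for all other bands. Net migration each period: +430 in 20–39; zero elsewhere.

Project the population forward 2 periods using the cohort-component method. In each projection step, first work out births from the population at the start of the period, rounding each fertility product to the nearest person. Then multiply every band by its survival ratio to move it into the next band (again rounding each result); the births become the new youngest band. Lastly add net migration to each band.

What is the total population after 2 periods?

21571

Call the bands 1 to 4, youngest first.
Period 1:
Births: 8600 * 0.08 = 688 ; 6300 * 0.19 = 1197 — total 1885
Band 2: 9650 * 0.971 = 9370
Band 3: 8600 * 0.948 = 8153
Band 4: 6300 * 0.943 = 5941
Net migration: Band 2 + 430 → 9800
→ [1885, 9800, 8153, 5941]
Period 2:
Births: 9800 * 0.08 = 784 ; 8153 * 0.19 = 1549 — total 2333
Band 2: 1885 * 0.971 = 1830
Band 3: 9800 * 0.948 = 9290
Band 4: 8153 * 0.943 = 7688
Net migration: Band 2 + 430 → 2260
→ [2333, 2260, 9290, 7688]
Total after period 2: 2333 + 2260 + 9290 + 7688 = 21571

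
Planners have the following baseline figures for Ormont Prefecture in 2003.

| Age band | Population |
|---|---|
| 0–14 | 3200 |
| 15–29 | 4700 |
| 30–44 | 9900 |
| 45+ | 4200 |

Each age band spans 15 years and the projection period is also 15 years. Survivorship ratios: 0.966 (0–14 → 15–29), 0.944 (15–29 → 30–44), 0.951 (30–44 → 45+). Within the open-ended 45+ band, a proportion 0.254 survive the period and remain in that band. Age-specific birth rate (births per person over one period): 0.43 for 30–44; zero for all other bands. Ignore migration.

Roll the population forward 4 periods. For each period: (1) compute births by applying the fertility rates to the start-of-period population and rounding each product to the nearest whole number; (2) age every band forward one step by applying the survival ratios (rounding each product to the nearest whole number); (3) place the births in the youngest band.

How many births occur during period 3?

Period 1:
Births: 9900 * 0.43 = 4257
15–29: 3200 * 0.966 = 3091
30–44: 4700 * 0.944 = 4437
45+: 9900 * 0.951 + 4200 * 0.254 = 9415 + 1067 = 10482
→ [4257, 3091, 4437, 10482]
Period 2:
Births: 4437 * 0.43 = 1908
15–29: 4257 * 0.966 = 4112
30–44: 3091 * 0.944 = 2918
45+: 4437 * 0.951 + 10482 * 0.254 = 4220 + 2662 = 6882
→ [1908, 4112, 2918, 6882]
Period 3:
Births: 2918 * 0.43 = 1255
15–29: 1908 * 0.966 = 1843
30–44: 4112 * 0.944 = 3882
45+: 2918 * 0.951 + 6882 * 0.254 = 2775 + 1748 = 4523
→ [1255, 1843, 3882, 4523]

1255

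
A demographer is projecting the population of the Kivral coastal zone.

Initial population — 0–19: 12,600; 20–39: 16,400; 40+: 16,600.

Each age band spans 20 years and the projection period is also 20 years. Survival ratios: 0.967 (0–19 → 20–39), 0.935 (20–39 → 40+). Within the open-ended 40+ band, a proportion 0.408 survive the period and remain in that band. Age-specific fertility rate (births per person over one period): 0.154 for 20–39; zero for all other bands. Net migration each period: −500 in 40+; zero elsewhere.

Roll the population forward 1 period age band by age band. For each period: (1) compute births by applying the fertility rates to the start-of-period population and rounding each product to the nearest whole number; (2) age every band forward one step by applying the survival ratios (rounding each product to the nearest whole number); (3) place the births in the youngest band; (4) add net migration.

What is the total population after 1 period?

Period 1:
Births: 16400 × 0.154 = 2526
20–39: 12600 × 0.967 = 12184
40+: 16400 × 0.935 + 16600 × 0.408 = 15334 + 6773 = 22107
Net migration: 40+ − 500 → 21607
→ [2526, 12184, 21607]
Total after period 1: 2526 + 12184 + 21607 = 36317

36317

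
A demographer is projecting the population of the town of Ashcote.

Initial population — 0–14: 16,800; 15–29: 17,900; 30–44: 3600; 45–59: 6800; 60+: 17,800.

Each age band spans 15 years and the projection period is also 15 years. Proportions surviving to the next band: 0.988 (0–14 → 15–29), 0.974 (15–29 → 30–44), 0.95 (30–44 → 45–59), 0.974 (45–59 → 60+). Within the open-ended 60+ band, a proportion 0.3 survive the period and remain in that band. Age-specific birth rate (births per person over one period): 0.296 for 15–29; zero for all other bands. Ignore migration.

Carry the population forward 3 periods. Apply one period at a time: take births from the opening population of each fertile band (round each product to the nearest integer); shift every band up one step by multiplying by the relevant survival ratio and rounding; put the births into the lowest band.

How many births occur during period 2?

Numbering the bands 1..5 from youngest to oldest:
After projecting period 1:
Births: 17900 * 0.296 = 5298
Band 2: 16800 * 0.988 = 16598
Band 3: 17900 * 0.974 = 17435
Band 4: 3600 * 0.95 = 3420
Band 5: 6800 * 0.974 + 17800 * 0.3 = 6623 + 5340 = 11963
→ [5298, 16598, 17435, 3420, 11963]
After projecting period 2:
Births: 16598 * 0.296 = 4913
Band 2: 5298 * 0.988 = 5234
Band 3: 16598 * 0.974 = 16166
Band 4: 17435 * 0.95 = 16563
Band 5: 3420 * 0.974 + 11963 * 0.3 = 3331 + 3589 = 6920
→ [4913, 5234, 16166, 16563, 6920]

4913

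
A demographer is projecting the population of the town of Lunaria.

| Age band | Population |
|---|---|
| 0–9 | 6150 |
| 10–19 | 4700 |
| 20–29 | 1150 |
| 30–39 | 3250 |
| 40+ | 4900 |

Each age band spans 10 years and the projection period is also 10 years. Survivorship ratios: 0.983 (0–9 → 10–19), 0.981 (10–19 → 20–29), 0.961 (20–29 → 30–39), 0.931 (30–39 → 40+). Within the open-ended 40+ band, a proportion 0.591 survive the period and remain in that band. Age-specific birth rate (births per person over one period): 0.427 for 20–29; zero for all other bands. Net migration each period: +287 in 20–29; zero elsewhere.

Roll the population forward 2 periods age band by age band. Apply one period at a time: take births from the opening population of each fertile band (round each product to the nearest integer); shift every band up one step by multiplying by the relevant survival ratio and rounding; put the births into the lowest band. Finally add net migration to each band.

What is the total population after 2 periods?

— Period 1 —
Births: 1150 × 0.427 = 491
10–19: 6150 × 0.983 = 6045
20–29: 4700 × 0.981 = 4611
30–39: 1150 × 0.961 = 1105
40+: 3250 × 0.931 + 4900 × 0.591 = 3026 + 2896 = 5922
Net migration: 20–29 + 287 → 4898
→ [491, 6045, 4898, 1105, 5922]
— Period 2 —
Births: 4898 × 0.427 = 2091
10–19: 491 × 0.983 = 483
20–29: 6045 × 0.981 = 5930
30–39: 4898 × 0.961 = 4707
40+: 1105 × 0.931 + 5922 × 0.591 = 1029 + 3500 = 4529
Net migration: 20–29 + 287 → 6217
→ [2091, 483, 6217, 4707, 4529]
Total after period 2: 2091 + 483 + 6217 + 4707 + 4529 = 18027

18027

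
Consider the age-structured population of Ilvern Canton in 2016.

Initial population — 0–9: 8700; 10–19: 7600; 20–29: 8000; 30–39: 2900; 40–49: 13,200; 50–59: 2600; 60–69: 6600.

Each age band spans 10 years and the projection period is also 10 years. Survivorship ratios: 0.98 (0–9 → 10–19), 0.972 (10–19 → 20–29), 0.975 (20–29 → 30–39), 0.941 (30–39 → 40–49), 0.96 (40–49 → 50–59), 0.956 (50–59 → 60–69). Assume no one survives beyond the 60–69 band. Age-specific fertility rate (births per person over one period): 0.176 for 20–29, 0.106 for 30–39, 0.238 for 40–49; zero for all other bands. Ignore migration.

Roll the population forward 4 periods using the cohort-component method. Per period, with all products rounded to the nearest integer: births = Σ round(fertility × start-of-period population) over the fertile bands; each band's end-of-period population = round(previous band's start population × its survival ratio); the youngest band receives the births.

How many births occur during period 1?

4857

Call the groups 1 to 7, youngest first.
Period 1.
Births: 8000 * 0.176 = 1408  |  2900 * 0.106 = 307  |  13200 * 0.238 = 3142 → 4857
Group 2: 8700 * 0.98 = 8526
Group 3: 7600 * 0.972 = 7387
Group 4: 8000 * 0.975 = 7800
Group 5: 2900 * 0.941 = 2729
Group 6: 13200 * 0.96 = 12672
Group 7: 2600 * 0.956 = 2486
→ [4857, 8526, 7387, 7800, 2729, 12672, 2486]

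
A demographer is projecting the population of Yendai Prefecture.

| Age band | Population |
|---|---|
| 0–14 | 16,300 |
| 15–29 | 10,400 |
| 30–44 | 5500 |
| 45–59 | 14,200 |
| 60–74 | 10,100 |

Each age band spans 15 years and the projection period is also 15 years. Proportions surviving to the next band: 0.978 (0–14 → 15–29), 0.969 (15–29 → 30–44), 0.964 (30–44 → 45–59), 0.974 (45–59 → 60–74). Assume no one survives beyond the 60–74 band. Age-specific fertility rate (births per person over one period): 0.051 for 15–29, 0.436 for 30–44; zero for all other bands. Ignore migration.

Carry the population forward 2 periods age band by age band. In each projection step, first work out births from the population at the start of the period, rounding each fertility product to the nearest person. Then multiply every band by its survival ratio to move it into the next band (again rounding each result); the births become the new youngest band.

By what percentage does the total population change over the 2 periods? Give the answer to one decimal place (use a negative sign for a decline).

Call the bands 1 to 5, youngest first.
Period 1:
Births: 10400 * 0.051 = 530, 5500 * 0.436 = 2398 → 2928
Band 2: 16300 * 0.978 = 15941
Band 3: 10400 * 0.969 = 10078
Band 4: 5500 * 0.964 = 5302
Band 5: 14200 * 0.974 = 13831
End of period: [2928, 15941, 10078, 5302, 13831]
Period 2:
Births: 15941 * 0.051 = 813, 10078 * 0.436 = 4394 → 5207
Band 2: 2928 * 0.978 = 2864
Band 3: 15941 * 0.969 = 15447
Band 4: 10078 * 0.964 = 9715
Band 5: 5302 * 0.974 = 5164
End of period: [5207, 2864, 15447, 9715, 5164]
Total: 56500 → 38397; change = -18103; percentage change = -32.0%

-32.0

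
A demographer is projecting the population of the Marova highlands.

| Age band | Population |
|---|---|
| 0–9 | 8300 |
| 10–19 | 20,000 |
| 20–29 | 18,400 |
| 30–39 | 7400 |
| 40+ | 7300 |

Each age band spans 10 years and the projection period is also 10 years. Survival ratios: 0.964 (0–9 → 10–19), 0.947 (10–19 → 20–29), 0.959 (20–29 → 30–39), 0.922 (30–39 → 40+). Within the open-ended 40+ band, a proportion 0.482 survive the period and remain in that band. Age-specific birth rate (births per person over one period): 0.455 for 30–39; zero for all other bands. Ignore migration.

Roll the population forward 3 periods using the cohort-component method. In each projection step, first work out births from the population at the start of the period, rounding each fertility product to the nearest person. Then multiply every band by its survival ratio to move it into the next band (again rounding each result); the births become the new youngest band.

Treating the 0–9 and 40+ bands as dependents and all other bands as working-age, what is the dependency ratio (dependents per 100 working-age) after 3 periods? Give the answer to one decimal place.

(Bands numbered youngest = 1 to oldest = 5.)
[period 1]
Births: 7400 × 0.455 = 3367
Band 2: 8300 × 0.964 = 8001
Band 3: 20000 × 0.947 = 18940
Band 4: 18400 × 0.959 = 17646
Band 5: 7400 × 0.922 + 7300 × 0.482 = 6823 + 3519 = 10342
End of period: [3367, 8001, 18940, 17646, 10342]
[period 2]
Births: 17646 × 0.455 = 8029
Band 2: 3367 × 0.964 = 3246
Band 3: 8001 × 0.947 = 7577
Band 4: 18940 × 0.959 = 18163
Band 5: 17646 × 0.922 + 10342 × 0.482 = 16270 + 4985 = 21255
End of period: [8029, 3246, 7577, 18163, 21255]
[period 3]
Births: 18163 × 0.455 = 8264
Band 2: 8029 × 0.964 = 7740
Band 3: 3246 × 0.947 = 3074
Band 4: 7577 × 0.959 = 7266
Band 5: 18163 × 0.922 + 21255 × 0.482 = 16746 + 10245 = 26991
End of period: [8264, 7740, 3074, 7266, 26991]
Dependents (band 0–9 + band 40+) = 8264 + 26991 = 35255; working-age = 18080; ratio = 35255/18080 × 100 = 195.0

195.0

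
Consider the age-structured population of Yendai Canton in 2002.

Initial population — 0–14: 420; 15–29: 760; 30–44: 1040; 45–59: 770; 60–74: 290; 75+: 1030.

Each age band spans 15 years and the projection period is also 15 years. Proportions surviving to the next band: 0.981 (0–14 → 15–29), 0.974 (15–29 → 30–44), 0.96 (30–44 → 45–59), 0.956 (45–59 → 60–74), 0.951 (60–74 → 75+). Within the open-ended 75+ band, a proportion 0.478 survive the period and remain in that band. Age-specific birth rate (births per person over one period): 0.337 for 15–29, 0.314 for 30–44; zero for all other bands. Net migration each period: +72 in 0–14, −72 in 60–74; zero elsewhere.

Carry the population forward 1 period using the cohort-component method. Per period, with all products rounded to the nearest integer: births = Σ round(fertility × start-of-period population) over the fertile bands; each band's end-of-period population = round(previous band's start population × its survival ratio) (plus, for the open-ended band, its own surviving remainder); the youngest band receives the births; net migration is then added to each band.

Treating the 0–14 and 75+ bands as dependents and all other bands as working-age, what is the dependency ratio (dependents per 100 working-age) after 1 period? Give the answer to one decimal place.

Numbering the bands 1..6 from youngest to oldest:
— Period 1 —
Births: 760 × 0.337 = 256, 1040 × 0.314 = 327 → 583
Band 2: 420 × 0.981 = 412
Band 3: 760 × 0.974 = 740
Band 4: 1040 × 0.96 = 998
Band 5: 770 × 0.956 = 736
Band 6: 290 × 0.951 + 1030 × 0.478 = 276 + 492 = 768
Net migration: Band 1 + 72 → 655; Band 5 − 72 → 664
End of period: [655, 412, 740, 998, 664, 768]
Dependents (band 0–14 + band 75+) = 655 + 768 = 1423; working-age = 2814; ratio = 1423/2814 × 100 = 50.6

50.6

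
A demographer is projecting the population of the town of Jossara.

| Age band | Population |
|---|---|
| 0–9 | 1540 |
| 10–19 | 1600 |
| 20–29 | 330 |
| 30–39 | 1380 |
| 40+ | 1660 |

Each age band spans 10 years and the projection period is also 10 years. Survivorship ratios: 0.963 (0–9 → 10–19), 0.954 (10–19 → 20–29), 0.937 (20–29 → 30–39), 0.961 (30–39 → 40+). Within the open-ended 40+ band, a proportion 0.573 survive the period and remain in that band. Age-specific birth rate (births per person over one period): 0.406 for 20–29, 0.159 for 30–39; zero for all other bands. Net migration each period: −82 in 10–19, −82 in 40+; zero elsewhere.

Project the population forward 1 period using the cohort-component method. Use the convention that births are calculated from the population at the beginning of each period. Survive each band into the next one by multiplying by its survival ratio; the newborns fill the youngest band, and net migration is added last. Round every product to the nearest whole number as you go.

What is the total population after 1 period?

5784

After projecting period 1:
Births: 330 × 0.406 = 134  |  1380 × 0.159 = 219 ⇒ total 353
10–19: 1540 × 0.963 = 1483
20–29: 1600 × 0.954 = 1526
30–39: 330 × 0.937 = 309
40+: 1380 × 0.961 + 1660 × 0.573 = 1326 + 951 = 2277
Net migration: 10–19 − 82 → 1401; 40+ − 82 → 2195
Population now: 0–9=353, 10–19=1401, 20–29=1526, 30–39=309, 40+=2195
Total after period 1: 353 + 1401 + 1526 + 309 + 2195 = 5784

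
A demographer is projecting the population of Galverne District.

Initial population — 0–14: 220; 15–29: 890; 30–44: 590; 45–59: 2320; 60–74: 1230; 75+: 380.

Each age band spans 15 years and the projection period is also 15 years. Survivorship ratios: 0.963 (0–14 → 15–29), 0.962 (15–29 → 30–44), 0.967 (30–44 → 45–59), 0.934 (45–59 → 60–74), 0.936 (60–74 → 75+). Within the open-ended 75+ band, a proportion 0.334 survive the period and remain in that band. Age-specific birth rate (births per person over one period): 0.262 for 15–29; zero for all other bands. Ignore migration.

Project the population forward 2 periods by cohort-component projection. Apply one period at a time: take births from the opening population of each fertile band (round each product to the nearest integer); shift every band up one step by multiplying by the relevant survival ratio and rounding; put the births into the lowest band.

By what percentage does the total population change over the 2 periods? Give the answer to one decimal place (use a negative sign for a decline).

— Period 1 —
Births: 890 × 0.262 = 233
15–29: 220 × 0.963 = 212
30–44: 890 × 0.962 = 856
45–59: 590 × 0.967 = 571
60–74: 2320 × 0.934 = 2167
75+: 1230 × 0.936 + 380 × 0.334 = 1151 + 127 = 1278
Giving 233 / 212 / 856 / 571 / 2167 / 1278.
— Period 2 —
Births: 212 × 0.262 = 56
15–29: 233 × 0.963 = 224
30–44: 212 × 0.962 = 204
45–59: 856 × 0.967 = 828
60–74: 571 × 0.934 = 533
75+: 2167 × 0.936 + 1278 × 0.334 = 2028 + 427 = 2455
Giving 56 / 224 / 204 / 828 / 533 / 2455.
Total: 5630 → 4300; change = -1330; percentage change = -23.6%

-23.6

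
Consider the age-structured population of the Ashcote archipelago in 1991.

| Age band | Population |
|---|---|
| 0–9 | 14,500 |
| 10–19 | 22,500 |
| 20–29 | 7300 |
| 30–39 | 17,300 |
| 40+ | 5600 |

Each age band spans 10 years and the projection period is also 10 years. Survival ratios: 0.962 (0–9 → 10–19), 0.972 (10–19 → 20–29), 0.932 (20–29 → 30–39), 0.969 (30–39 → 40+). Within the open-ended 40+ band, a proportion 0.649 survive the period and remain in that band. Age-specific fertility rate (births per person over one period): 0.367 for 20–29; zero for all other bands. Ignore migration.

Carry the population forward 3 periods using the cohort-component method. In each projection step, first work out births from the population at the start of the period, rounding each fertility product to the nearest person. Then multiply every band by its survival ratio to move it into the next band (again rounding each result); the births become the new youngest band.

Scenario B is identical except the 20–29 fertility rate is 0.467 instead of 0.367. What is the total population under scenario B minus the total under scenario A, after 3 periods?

Numbering the bands 1..5 from youngest to oldest:
[period 1]
Births: 7300 × 0.367 = 2679
Band 2: 14500 × 0.962 = 13949
Band 3: 22500 × 0.972 = 21870
Band 4: 7300 × 0.932 = 6804
Band 5: 17300 × 0.969 + 5600 × 0.649 = 16764 + 3634 = 20398
Population now: 0–9=2679, 10–19=13949, 20–29=21870, 30–39=6804, 40+=20398
[period 2]
Births: 21870 × 0.367 = 8026
Band 2: 2679 × 0.962 = 2577
Band 3: 13949 × 0.972 = 13558
Band 4: 21870 × 0.932 = 20383
Band 5: 6804 × 0.969 + 20398 × 0.649 = 6593 + 13238 = 19831
Population now: 0–9=8026, 10–19=2577, 20–29=13558, 30–39=20383, 40+=19831
[period 3]
Births: 13558 × 0.367 = 4976
Band 2: 8026 × 0.962 = 7721
Band 3: 2577 × 0.972 = 2505
Band 4: 13558 × 0.932 = 12636
Band 5: 20383 × 0.969 + 19831 × 0.649 = 19751 + 12870 = 32621
Population now: 0–9=4976, 10–19=7721, 20–29=2505, 30–39=12636, 40+=32621
Scenario A total after 3 periods: 60459
Scenario B projection —
[period 1]
Births: 7300 × 0.467 = 3409
Band 2: 14500 × 0.962 = 13949
Band 3: 22500 × 0.972 = 21870
Band 4: 7300 × 0.932 = 6804
Band 5: 17300 × 0.969 + 5600 × 0.649 = 16764 + 3634 = 20398
Population now: 0–9=3409, 10–19=13949, 20–29=21870, 30–39=6804, 40+=20398
[period 2]
Births: 21870 × 0.467 = 10213
Band 2: 3409 × 0.962 = 3279
Band 3: 13949 × 0.972 = 13558
Band 4: 21870 × 0.932 = 20383
Band 5: 6804 × 0.969 + 20398 × 0.649 = 6593 + 13238 = 19831
Population now: 0–9=10213, 10–19=3279, 20–29=13558, 30–39=20383, 40+=19831
[period 3]
Births: 13558 × 0.467 = 6332
Band 2: 10213 × 0.962 = 9825
Band 3: 3279 × 0.972 = 3187
Band 4: 13558 × 0.932 = 12636
Band 5: 20383 × 0.969 + 19831 × 0.649 = 19751 + 12870 = 32621
Population now: 0–9=6332, 10–19=9825, 20–29=3187, 30–39=12636, 40+=32621
Scenario B total after 3 periods: 64601
Difference B − A = 64601 − 60459 = 4142

4142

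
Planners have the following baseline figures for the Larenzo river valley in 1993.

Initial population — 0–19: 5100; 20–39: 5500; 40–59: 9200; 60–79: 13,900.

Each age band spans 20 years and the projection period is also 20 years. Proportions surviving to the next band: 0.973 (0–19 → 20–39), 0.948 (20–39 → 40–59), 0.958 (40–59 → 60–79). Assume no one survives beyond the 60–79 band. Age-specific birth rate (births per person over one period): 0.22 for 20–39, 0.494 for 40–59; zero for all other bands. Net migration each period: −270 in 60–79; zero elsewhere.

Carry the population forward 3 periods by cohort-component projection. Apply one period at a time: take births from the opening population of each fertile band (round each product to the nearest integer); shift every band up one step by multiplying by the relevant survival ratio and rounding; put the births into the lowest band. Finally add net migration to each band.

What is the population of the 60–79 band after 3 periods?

(Bands numbered youngest = 1 to oldest = 4.)
Period 1.
Births: 5500 × 0.22 = 1210 ; 9200 × 0.494 = 4545 ⇒ total 5755
Band 2: 5100 × 0.973 = 4962
Band 3: 5500 × 0.948 = 5214
Band 4: 9200 × 0.958 = 8814
Net migration: Band 4 − 270 → 8544
End of period: [5755, 4962, 5214, 8544]
Period 2.
Births: 4962 × 0.22 = 1092 ; 5214 × 0.494 = 2576 ⇒ total 3668
Band 2: 5755 × 0.973 = 5600
Band 3: 4962 × 0.948 = 4704
Band 4: 5214 × 0.958 = 4995
Net migration: Band 4 − 270 → 4725
End of period: [3668, 5600, 4704, 4725]
Period 3.
Births: 5600 × 0.22 = 1232 ; 4704 × 0.494 = 2324 ⇒ total 3556
Band 2: 3668 × 0.973 = 3569
Band 3: 5600 × 0.948 = 5309
Band 4: 4704 × 0.958 = 4506
Net migration: Band 4 − 270 → 4236
End of period: [3556, 3569, 5309, 4236]

4236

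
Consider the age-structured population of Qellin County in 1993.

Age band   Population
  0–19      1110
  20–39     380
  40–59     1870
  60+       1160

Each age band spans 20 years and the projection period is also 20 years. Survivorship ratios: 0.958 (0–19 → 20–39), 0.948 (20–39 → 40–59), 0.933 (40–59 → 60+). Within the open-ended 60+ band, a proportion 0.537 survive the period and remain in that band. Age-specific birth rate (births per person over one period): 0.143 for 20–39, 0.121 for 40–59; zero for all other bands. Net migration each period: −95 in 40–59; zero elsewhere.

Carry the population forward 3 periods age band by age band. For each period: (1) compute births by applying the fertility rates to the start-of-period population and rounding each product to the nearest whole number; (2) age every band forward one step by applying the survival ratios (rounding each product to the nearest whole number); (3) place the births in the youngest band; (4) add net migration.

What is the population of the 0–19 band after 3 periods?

148

[period 1]
Births: 380 * 0.143 = 54 ; 1870 * 0.121 = 226 — total 280
20–39: 1110 * 0.958 = 1063
40–59: 380 * 0.948 = 360
60+: 1870 * 0.933 + 1160 * 0.537 = 1745 + 623 = 2368
Net migration: 40–59 − 95 → 265
Population now: 0–19=280, 20–39=1063, 40–59=265, 60+=2368
[period 2]
Births: 1063 * 0.143 = 152 ; 265 * 0.121 = 32 — total 184
20–39: 280 * 0.958 = 268
40–59: 1063 * 0.948 = 1008
60+: 265 * 0.933 + 2368 * 0.537 = 247 + 1272 = 1519
Net migration: 40–59 − 95 → 913
Population now: 0–19=184, 20–39=268, 40–59=913, 60+=1519
[period 3]
Births: 268 * 0.143 = 38 ; 913 * 0.121 = 110 — total 148
20–39: 184 * 0.958 = 176
40–59: 268 * 0.948 = 254
60+: 913 * 0.933 + 1519 * 0.537 = 852 + 816 = 1668
Net migration: 40–59 − 95 → 159
Population now: 0–19=148, 20–39=176, 40–59=159, 60+=1668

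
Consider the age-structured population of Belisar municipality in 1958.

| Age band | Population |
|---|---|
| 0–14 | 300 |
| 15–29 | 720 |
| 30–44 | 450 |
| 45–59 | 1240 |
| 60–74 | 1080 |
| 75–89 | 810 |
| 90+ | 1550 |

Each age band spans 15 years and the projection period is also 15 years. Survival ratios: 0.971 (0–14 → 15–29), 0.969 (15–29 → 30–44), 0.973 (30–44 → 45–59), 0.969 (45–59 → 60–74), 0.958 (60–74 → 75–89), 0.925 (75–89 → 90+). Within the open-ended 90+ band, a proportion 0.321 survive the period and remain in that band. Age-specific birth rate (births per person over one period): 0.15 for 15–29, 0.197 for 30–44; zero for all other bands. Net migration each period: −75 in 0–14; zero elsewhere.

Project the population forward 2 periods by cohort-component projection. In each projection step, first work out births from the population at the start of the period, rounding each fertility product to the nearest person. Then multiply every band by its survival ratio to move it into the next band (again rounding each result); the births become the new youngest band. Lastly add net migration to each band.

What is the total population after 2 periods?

4119

After projecting period 1:
Births: 720 × 0.15 = 108  |  450 × 0.197 = 89 — total 197
15–29: 300 × 0.971 = 291
30–44: 720 × 0.969 = 698
45–59: 450 × 0.973 = 438
60–74: 1240 × 0.969 = 1202
75–89: 1080 × 0.958 = 1035
90+: 810 × 0.925 + 1550 × 0.321 = 749 + 498 = 1247
Net migration: 0–14 − 75 → 122
→ [122, 291, 698, 438, 1202, 1035, 1247]
After projecting period 2:
Births: 291 × 0.15 = 44  |  698 × 0.197 = 138 — total 182
15–29: 122 × 0.971 = 118
30–44: 291 × 0.969 = 282
45–59: 698 × 0.973 = 679
60–74: 438 × 0.969 = 424
75–89: 1202 × 0.958 = 1152
90+: 1035 × 0.925 + 1247 × 0.321 = 957 + 400 = 1357
Net migration: 0–14 − 75 → 107
→ [107, 118, 282, 679, 424, 1152, 1357]
Total after period 2: 107 + 118 + 282 + 679 + 424 + 1152 + 1357 = 4119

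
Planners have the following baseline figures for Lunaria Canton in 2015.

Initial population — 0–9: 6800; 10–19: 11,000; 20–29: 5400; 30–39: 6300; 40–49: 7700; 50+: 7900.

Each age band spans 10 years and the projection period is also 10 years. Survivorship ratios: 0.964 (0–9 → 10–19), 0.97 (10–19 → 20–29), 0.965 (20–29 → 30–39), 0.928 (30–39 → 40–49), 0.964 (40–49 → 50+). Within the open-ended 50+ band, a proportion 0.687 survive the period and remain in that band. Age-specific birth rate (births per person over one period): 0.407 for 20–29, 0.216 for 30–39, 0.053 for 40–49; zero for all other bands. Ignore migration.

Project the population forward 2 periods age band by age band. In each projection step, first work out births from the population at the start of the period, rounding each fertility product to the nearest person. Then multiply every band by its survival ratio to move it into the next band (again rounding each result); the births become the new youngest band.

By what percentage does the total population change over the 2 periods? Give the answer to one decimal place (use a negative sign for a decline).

Call the groups 1 to 6, youngest first.
[period 1]
Births: 5400 * 0.407 = 2198  |  6300 * 0.216 = 1361  |  7700 * 0.053 = 408 ⇒ total 3967
Group 2: 6800 * 0.964 = 6555
Group 3: 11000 * 0.97 = 10670
Group 4: 5400 * 0.965 = 5211
Group 5: 6300 * 0.928 = 5846
Group 6: 7700 * 0.964 + 7900 * 0.687 = 7423 + 5427 = 12850
End of period: [3967, 6555, 10670, 5211, 5846, 12850]
[period 2]
Births: 10670 * 0.407 = 4343  |  5211 * 0.216 = 1126  |  5846 * 0.053 = 310 ⇒ total 5779
Group 2: 3967 * 0.964 = 3824
Group 3: 6555 * 0.97 = 6358
Group 4: 10670 * 0.965 = 10297
Group 5: 5211 * 0.928 = 4836
Group 6: 5846 * 0.964 + 12850 * 0.687 = 5636 + 8828 = 14464
End of period: [5779, 3824, 6358, 10297, 4836, 14464]
Total: 45100 → 45558; change = 458; percentage change = 1.0%

1.0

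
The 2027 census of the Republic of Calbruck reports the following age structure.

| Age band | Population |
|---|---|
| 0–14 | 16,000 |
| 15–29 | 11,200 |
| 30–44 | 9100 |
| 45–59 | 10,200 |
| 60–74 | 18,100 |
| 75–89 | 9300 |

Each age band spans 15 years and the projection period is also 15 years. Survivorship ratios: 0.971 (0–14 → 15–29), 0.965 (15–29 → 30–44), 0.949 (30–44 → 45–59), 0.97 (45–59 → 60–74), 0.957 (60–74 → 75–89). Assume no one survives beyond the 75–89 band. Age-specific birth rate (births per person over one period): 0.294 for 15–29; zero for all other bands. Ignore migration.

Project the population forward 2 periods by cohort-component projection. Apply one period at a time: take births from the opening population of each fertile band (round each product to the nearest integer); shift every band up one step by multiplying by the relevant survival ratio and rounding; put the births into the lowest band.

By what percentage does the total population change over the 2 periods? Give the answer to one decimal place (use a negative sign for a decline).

(Groups numbered youngest = 1 to oldest = 6.)
Period 1.
Births: 11200 × 0.294 = 3293
Group 2: 16000 × 0.971 = 15536
Group 3: 11200 × 0.965 = 10808
Group 4: 9100 × 0.949 = 8636
Group 5: 10200 × 0.97 = 9894
Group 6: 18100 × 0.957 = 17322
End of period: [3293, 15536, 10808, 8636, 9894, 17322]
Period 2.
Births: 15536 × 0.294 = 4568
Group 2: 3293 × 0.971 = 3198
Group 3: 15536 × 0.965 = 14992
Group 4: 10808 × 0.949 = 10257
Group 5: 8636 × 0.97 = 8377
Group 6: 9894 × 0.957 = 9469
End of period: [4568, 3198, 14992, 10257, 8377, 9469]
Total: 73900 → 50861; change = -23039; percentage change = -31.2%

-31.2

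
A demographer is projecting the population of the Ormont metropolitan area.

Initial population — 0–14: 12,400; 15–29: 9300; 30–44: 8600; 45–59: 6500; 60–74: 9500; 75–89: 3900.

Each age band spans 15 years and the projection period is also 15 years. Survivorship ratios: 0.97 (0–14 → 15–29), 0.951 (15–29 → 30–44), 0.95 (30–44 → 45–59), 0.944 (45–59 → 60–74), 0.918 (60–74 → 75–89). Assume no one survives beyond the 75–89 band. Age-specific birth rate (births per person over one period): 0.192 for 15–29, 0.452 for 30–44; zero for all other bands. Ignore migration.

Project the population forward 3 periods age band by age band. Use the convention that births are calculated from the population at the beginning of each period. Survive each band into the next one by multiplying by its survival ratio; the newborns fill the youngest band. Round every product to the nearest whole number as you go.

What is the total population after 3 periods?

43455

Numbering the bands 1..6 from youngest to oldest:
Period 1.
Births: 9300 * 0.192 = 1786, 8600 * 0.452 = 3887 — total 5673
Band 2: 12400 * 0.97 = 12028
Band 3: 9300 * 0.951 = 8844
Band 4: 8600 * 0.95 = 8170
Band 5: 6500 * 0.944 = 6136
Band 6: 9500 * 0.918 = 8721
Population now: 0–14=5673, 15–29=12028, 30–44=8844, 45–59=8170, 60–74=6136, 75–89=8721
Period 2.
Births: 12028 * 0.192 = 2309, 8844 * 0.452 = 3997 — total 6306
Band 2: 5673 * 0.97 = 5503
Band 3: 12028 * 0.951 = 11439
Band 4: 8844 * 0.95 = 8402
Band 5: 8170 * 0.944 = 7712
Band 6: 6136 * 0.918 = 5633
Population now: 0–14=6306, 15–29=5503, 30–44=11439, 45–59=8402, 60–74=7712, 75–89=5633
Period 3.
Births: 5503 * 0.192 = 1057, 11439 * 0.452 = 5170 — total 6227
Band 2: 6306 * 0.97 = 6117
Band 3: 5503 * 0.951 = 5233
Band 4: 11439 * 0.95 = 10867
Band 5: 8402 * 0.944 = 7931
Band 6: 7712 * 0.918 = 7080
Population now: 0–14=6227, 15–29=6117, 30–44=5233, 45–59=10867, 60–74=7931, 75–89=7080
Total after period 3: 6227 + 6117 + 5233 + 10867 + 7931 + 7080 = 43455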